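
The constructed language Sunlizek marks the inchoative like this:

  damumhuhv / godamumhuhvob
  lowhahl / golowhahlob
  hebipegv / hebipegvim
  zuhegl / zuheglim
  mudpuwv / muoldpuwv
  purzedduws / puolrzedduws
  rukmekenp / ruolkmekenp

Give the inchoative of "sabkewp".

damumhuhv and hebipegv both end in -v yet inflect differently (godamumhuhvob, hebipegvim), so the final letter is not what conditions the rule; the second-to-last letter is.
"sabkewp" has second-to-last letter 'w'. The stems whose second-to-last letter is 'w' (mudpuwv → muoldpuwv, purzedduws → puolrzedduws) insert -ol- after the first vowel.
The other patterns: stems whose second-to-last letter is 'h' add go- … -ob around the stem; stems whose second-to-last letter is 'g' add -im.
So sabkewp → saolbkewp.

saolbkewp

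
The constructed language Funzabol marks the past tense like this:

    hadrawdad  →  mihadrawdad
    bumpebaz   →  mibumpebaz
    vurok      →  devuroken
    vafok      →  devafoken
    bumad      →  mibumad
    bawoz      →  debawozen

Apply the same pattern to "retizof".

"retizof" has last vowel 'o'. The stems whose last vowel is 'o' (vafok → devafoken, bawoz → debawozen, vurok → devuroken) add de- … -en around the stem.
The other pattern: stems whose last vowel is 'a' add the prefix mi-.
So retizof → deretizofen.

deretizofen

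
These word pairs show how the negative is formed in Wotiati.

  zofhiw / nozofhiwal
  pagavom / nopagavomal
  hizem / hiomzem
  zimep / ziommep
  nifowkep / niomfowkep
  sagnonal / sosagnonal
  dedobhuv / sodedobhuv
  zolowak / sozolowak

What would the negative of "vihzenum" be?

pagavom and hizem both end in -m yet inflect differently (nopagavomal, hiomzem), so the final letter is not what conditions the rule; the last vowel is.
"vihzenum" has last vowel 'u'. The one such stem in the data (dedobhuv → sodedobhuv) adds the prefix so-, so the same rule applies.
So vihzenum → sovihzenum.

sovihzenum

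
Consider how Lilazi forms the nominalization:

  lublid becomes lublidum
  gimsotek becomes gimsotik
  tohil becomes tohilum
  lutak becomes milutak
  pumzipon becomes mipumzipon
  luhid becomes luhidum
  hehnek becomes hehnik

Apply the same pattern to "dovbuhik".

dovbuhikum

hehnek and lutak both end in -k yet inflect differently (hehnik, milutak), so the final letter is not what conditions the rule; the last vowel is.
"dovbuhik" has last vowel 'i'. The stems whose last vowel is 'i' (tohil → tohilum, lublid → lublidum, luhid → luhidum) add -um.
So dovbuhik → dovbuhikum.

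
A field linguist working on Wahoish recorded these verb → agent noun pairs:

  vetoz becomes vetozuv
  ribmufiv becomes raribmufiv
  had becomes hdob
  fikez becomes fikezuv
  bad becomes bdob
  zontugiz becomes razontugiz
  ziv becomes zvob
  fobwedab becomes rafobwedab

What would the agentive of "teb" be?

tbob

fikez and zontugiz both end in -z yet inflect differently (fikezuv, razontugiz), so the final letter is not what conditions the rule; the number of vowels is.
"teb" has 1 vowel. The stems with 1 vowel (bad → bdob, ziv → zvob, had → hdob) delete the last vowel and add -ob.
So teb → tbob.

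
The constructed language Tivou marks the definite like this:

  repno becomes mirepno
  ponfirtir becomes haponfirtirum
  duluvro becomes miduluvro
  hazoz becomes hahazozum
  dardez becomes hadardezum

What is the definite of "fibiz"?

duluvro and hazoz both have last vowel 'o' yet inflect differently (miduluvro, hahazozum), so the last vowel is not what conditions the rule; whether the stem ends in a vowel or a consonant is.
"fibiz" ends in a consonant. The stems ending in a consonant (dardez → hadardezum, hazoz → hahazozum, ponfirtir → haponfirtirum) add ha- … -um around the stem.
The other pattern: stems ending in a vowel add the prefix mi-.
So fibiz → hafibizum.

hafibizum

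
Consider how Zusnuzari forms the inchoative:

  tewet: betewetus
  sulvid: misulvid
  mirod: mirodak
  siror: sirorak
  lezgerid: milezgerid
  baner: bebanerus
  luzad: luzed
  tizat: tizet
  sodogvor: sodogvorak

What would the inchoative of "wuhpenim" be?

miwuhpenim

"wuhpenim" has last vowel 'i'. The stems whose last vowel is 'i' (lezgerid → milezgerid, sulvid → misulvid) add the prefix mi-.
So wuhpenim → miwuhpenim.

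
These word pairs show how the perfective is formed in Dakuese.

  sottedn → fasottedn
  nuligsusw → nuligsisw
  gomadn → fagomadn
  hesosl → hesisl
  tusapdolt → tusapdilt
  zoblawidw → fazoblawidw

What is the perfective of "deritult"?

deritilt

zoblawidw and nuligsusw both end in -w yet inflect differently (fazoblawidw, nuligsisw), so the final letter is not what conditions the rule; the second-to-last letter is.
"deritult" has second-to-last letter 'l'. The one such stem in the data (tusapdolt → tusapdilt) changes the last vowel to 'i' (as do nuligsusw, hesosl), so the same rule applies.
So deritult → deritilt.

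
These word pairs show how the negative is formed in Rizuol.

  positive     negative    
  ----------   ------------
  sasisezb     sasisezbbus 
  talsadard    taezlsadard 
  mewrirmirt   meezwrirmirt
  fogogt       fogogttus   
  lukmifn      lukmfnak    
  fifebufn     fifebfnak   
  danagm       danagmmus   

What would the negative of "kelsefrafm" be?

"kelsefrafm" has second-to-last letter 'f'. The stems whose second-to-last letter is 'f' (fifebufn → fifebfnak, lukmifn → lukmfnak) delete the last vowel and add -ak.
So kelsefrafm → kelsefrfmak.

kelsefrfmak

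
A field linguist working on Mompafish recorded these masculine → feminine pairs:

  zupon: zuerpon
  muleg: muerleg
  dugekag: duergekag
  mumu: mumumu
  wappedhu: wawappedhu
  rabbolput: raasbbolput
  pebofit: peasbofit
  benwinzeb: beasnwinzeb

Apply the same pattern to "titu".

mumu and rabbolput both have last vowel 'u' yet inflect differently (mumumu, raasbbolput), so the last vowel is not what conditions the rule; the final letter is.
"titu" ends in -u. The stems ending in -u (mumu → mumumu, wappedhu → wawappedhu) repeat the first consonant+vowel as a prefix.
The other patterns: stems ending in -g or -n insert -er- after the first vowel; stems ending in -b or -t insert -as- after the first vowel.
So titu → tititu.

tititu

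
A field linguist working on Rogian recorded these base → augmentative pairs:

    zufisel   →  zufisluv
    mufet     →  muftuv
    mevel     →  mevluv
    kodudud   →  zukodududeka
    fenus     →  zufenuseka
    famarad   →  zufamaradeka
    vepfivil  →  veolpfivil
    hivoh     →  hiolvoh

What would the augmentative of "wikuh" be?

"wikuh" has last vowel 'u'. The stems whose last vowel is 'u' (kodudud → zukodududeka, fenus → zufenuseka) add zu- … -eka around the stem.
So wikuh → zuwikuheka.

zuwikuheka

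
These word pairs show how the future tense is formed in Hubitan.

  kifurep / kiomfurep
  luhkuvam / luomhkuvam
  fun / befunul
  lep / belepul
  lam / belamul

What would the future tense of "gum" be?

begumul

kifurep and lep both end in -p yet inflect differently (kiomfurep, belepul), so the final letter is not what conditions the rule; the number of vowels is.
"gum" has 1 vowel. The stems with 1 vowel (fun → befunul, lep → belepul, lam → belamul) add be- … -ul around the stem.
So gum → begumul.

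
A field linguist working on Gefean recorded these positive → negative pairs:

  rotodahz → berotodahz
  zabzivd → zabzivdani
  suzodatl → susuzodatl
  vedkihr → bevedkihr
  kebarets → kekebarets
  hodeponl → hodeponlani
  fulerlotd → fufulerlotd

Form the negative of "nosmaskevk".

fulerlotd and zabzivd both end in -d yet inflect differently (fufulerlotd, zabzivdani), so the final letter is not what conditions the rule; the second-to-last letter is.
"nosmaskevk" has second-to-last letter 'v'. The one such stem in the data (zabzivd → zabzivdani) adds -ani, so the same rule applies.
The other patterns: stems whose second-to-last letter is 't' repeat the first consonant+vowel as a prefix; stems whose second-to-last letter is 'h' add the prefix be-.
So nosmaskevk → nosmaskevkani.

nosmaskevkani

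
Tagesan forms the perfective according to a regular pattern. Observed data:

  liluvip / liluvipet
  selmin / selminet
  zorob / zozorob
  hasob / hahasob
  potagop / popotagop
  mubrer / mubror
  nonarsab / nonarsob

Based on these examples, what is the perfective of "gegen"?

gegon

liluvip and potagop both end in -p yet inflect differently (liluvipet, popotagop), so the final letter is not what conditions the rule; the last vowel is.
"gegen" has last vowel 'e'. The one such stem in the data (mubrer → mubror) changes the last vowel to 'o' (as does nonarsab), so the same rule applies.
So gegen → gegon.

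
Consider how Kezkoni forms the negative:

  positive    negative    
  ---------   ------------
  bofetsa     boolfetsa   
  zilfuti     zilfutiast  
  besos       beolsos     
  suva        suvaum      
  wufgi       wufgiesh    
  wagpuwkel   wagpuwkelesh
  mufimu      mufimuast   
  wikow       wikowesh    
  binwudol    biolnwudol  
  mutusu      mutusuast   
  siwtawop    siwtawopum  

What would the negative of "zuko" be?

suva and bofetsa both end in -a yet inflect differently (suvaum, boolfetsa), so the final letter is not what conditions the rule; the first letter is.
"zuko" begins with z-. The one such stem in the data (zilfuti → zilfutiast) adds -ast, so the same rule applies.
The other patterns: stems beginning with s- add -um; stems beginning with w- add -esh; stems beginning with b- insert -ol- after the first vowel.
So zuko → zukoast.

zukoast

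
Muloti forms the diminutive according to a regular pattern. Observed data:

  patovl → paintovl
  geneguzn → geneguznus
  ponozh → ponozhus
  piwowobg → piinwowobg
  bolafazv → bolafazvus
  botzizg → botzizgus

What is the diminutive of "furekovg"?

botzizg and piwowobg both end in -g yet inflect differently (botzizgus, piinwowobg), so the final letter is not what conditions the rule; the second-to-last letter is.
"furekovg" has second-to-last letter 'v'. The one such stem in the data (patovl → paintovl) inserts -in- after the first vowel (as does piwowobg), so the same rule applies.
The other pattern: stems whose second-to-last letter is 'z' add -us.
So furekovg → fuinrekovg.

fuinrekovg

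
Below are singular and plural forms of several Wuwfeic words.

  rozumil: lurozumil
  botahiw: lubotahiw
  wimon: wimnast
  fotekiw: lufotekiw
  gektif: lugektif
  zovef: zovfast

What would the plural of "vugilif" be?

gektif and zovef both end in -f yet inflect differently (lugektif, zovfast), so the final letter is not what conditions the rule; the last vowel is.
"vugilif" has last vowel 'i'. The stems whose last vowel is 'i' (rozumil → lurozumil, gektif → lugektif, fotekiw → lufotekiw) add the prefix lu-.
So vugilif → luvugilif.

luvugilif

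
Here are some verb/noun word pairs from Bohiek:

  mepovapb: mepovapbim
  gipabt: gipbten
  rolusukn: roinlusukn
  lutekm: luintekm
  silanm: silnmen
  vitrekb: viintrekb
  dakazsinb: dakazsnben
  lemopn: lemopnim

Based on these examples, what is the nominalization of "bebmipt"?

lutekm and silanm both end in -m yet inflect differently (luintekm, silnmen), so the final letter is not what conditions the rule; the second-to-last letter is.
"bebmipt" has second-to-last letter 'p'. The stems whose second-to-last letter is 'p' (lemopn → lemopnim, mepovapb → mepovapbim) add -im.
The other patterns: stems whose second-to-last letter is 'k' insert -in- after the first vowel; stems whose second-to-last letter is 'b' or 'n' delete the last vowel and add -en.
So bebmipt → bebmiptim.

bebmiptim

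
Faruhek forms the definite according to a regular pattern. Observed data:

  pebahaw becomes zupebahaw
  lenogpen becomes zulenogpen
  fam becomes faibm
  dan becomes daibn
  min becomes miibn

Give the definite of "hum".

lenogpen and dan both end in -n yet inflect differently (zulenogpen, daibn), so the final letter is not what conditions the rule; the number of vowels is.
"hum" has 1 vowel. The stems with 1 vowel (fam → faibm, dan → daibn, min → miibn) insert -ib- after the first vowel.
The other pattern: stems with 3 vowels add the prefix zu-.
So hum → huibm.

huibm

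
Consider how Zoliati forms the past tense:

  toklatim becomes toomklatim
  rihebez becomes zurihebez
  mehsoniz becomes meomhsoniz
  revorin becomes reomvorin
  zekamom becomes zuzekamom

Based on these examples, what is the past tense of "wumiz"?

"wumiz" has last vowel 'i'. The stems whose last vowel is 'i' (revorin → reomvorin, mehsoniz → meomhsoniz, toklatim → toomklatim) insert -om- after the first vowel.
The other pattern: stems whose last vowel is 'e' or 'o' add the prefix zu-.
So wumiz → wuommiz.

wuommiz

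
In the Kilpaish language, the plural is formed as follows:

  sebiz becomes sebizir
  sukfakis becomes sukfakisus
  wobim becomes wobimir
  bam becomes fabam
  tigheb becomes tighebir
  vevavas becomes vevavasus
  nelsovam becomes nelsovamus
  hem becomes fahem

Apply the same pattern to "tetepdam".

tetepdamus

hem and wobim both end in -m yet inflect differently (fahem, wobimir), so the final letter is not what conditions the rule; the number of vowels is.
"tetepdam" has 3 vowels. The stems with 3 vowels (vevavas → vevavasus, nelsovam → nelsovamus, sukfakis → sukfakisus) add -us.
The other patterns: stems with 1 vowel add the prefix fa-; stems with 2 vowels add -ir.
So tetepdam → tetepdamus.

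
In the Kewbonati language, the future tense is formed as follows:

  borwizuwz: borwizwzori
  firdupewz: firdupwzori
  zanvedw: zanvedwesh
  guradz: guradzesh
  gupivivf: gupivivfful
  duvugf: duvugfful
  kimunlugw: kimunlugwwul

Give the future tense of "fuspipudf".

borwizuwz and guradz both end in -z yet inflect differently (borwizwzori, guradzesh), so the final letter is not what conditions the rule; the second-to-last letter is.
"fuspipudf" has second-to-last letter 'd'. The stems whose second-to-last letter is 'd' (zanvedw → zanvedwesh, guradz → guradzesh) add -esh.
So fuspipudf → fuspipudfesh.

fuspipudfesh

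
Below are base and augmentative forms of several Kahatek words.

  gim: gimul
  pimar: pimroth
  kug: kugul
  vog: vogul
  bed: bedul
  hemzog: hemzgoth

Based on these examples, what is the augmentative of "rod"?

"rod" has 1 vowel. The stems with 1 vowel (kug → kugul, bed → bedul, vog → vogul) add -ul.
So rod → rodul.

rodul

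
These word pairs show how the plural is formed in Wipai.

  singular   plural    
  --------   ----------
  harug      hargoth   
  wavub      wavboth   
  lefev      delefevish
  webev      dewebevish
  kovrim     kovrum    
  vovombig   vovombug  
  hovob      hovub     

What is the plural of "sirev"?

"sirev" has last vowel 'e'. The stems whose last vowel is 'e' (lefev → delefevish, webev → dewebevish) add de- … -ish around the stem.
The other patterns: stems whose last vowel is 'u' delete the last vowel and add -oth; stems whose last vowel is 'i' or 'o' change the last vowel to 'u'.
So sirev → desirevish.

desirevish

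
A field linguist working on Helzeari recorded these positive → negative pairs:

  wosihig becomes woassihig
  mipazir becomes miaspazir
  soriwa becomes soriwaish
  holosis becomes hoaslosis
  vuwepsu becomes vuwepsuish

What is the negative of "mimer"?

miasmer

soriwa and holosis both have 3 vowels yet inflect differently (soriwaish, hoaslosis), so the number of vowels is not what conditions the rule; whether the stem ends in a vowel or a consonant is.
"mimer" ends in a consonant. The stems ending in a consonant (holosis → hoaslosis, mipazir → miaspazir, wosihig → woassihig) insert -as- after the first vowel.
So mimer → miasmer.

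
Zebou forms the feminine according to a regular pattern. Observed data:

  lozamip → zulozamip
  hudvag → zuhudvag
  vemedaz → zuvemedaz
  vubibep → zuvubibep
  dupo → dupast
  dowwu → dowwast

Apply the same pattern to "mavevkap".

zumavevkap

"mavevkap" ends in a consonant. The stems ending in a consonant (lozamip → zulozamip, hudvag → zuhudvag, vemedaz → zuvemedaz) add the prefix zu-.
The other pattern: stems ending in a vowel drop the final letter and add -ast.
So mavevkap → zumavevkap.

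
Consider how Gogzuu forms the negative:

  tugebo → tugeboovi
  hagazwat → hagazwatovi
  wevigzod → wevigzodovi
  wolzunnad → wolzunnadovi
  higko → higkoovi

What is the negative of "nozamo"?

nozamoovi

Every pair shown (tugebo → tugeboovi, hagazwat → hagazwatovi, wevigzod → wevigzodovi, …) follows the same rule: add -ovi.
So nozamo → nozamoovi.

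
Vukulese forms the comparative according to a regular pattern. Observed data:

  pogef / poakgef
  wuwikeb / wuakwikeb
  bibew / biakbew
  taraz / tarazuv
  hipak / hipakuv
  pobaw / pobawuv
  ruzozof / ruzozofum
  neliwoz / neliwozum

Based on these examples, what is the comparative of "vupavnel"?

vuakpavnel

"vupavnel" has last vowel 'e'. The stems whose last vowel is 'e' (pogef → poakgef, wuwikeb → wuakwikeb, bibew → biakbew) insert -ak- after the first vowel.
So vupavnel → vuakpavnel.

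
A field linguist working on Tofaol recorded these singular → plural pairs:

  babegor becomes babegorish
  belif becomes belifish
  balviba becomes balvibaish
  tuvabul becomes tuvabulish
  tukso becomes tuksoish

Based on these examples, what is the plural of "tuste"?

tusteish

Every pair shown (babegor → babegorish, belif → belifish, balviba → balvibaish, …) follows the same rule: add -ish.
So tuste → tusteish.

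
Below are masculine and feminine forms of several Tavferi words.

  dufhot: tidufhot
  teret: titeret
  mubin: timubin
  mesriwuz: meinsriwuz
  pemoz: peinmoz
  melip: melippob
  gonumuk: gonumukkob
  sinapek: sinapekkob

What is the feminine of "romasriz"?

roinmasriz

dufhot and pemoz both have last vowel 'o' yet inflect differently (tidufhot, peinmoz), so the last vowel is not what conditions the rule; the final letter is.
"romasriz" ends in -z. The stems ending in -z (mesriwuz → meinsriwuz, pemoz → peinmoz) insert -in- after the first vowel.
The other patterns: stems ending in -n or -t add the prefix ti-; stems ending in -k or -p double the final consonant and add -ob.
So romasriz → roinmasriz.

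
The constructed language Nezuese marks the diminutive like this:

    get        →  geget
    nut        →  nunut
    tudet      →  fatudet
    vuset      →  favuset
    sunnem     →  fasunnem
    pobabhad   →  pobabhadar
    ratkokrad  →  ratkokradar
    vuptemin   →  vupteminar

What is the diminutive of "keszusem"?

get and tudet both end in -t yet inflect differently (geget, fatudet), so the final letter is not what conditions the rule; the number of vowels is.
"keszusem" has 3 vowels. The stems with 3 vowels (pobabhad → pobabhadar, ratkokrad → ratkokradar, vuptemin → vupteminar) add -ar.
The other patterns: stems with 1 vowel repeat the first consonant+vowel as a prefix; stems with 2 vowels add the prefix fa-.
So keszusem → keszusemar.

keszusemar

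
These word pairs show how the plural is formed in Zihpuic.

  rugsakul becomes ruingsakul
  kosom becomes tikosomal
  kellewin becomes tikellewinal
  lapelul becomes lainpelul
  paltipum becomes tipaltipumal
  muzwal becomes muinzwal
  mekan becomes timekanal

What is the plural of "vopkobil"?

voinpkobil

lapelul and paltipum both have last vowel 'u' yet inflect differently (lainpelul, tipaltipumal), so the last vowel is not what conditions the rule; the final letter is.
"vopkobil" ends in -l. The stems ending in -l (lapelul → lainpelul, rugsakul → ruingsakul, muzwal → muinzwal) insert -in- after the first vowel.
So vopkobil → voinpkobil.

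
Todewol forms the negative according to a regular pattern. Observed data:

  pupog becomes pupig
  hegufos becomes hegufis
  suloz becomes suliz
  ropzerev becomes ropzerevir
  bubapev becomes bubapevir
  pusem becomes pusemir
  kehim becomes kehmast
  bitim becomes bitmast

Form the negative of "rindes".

rindesir

"rindes" has last vowel 'e'. The stems whose last vowel is 'e' (ropzerev → ropzerevir, bubapev → bubapevir, pusem → pusemir) add -ir.
The other patterns: stems whose last vowel is 'o' change the last vowel to 'i'; stems whose last vowel is 'i' delete the last vowel and add -ast.
So rindes → rindesir.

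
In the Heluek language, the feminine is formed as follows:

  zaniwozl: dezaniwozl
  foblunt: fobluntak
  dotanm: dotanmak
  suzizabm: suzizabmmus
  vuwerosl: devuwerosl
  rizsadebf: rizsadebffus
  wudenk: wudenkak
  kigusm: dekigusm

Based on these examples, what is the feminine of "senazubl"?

senazubllus

suzizabm and dotanm both end in -m yet inflect differently (suzizabmmus, dotanmak), so the final letter is not what conditions the rule; the second-to-last letter is.
"senazubl" has second-to-last letter 'b'. The stems whose second-to-last letter is 'b' (rizsadebf → rizsadebffus, suzizabm → suzizabmmus) double the final consonant and add -us.
The other patterns: stems whose second-to-last letter is 'n' add -ak; stems whose second-to-last letter is 's' or 'z' add the prefix de-.
So senazubl → senazubllus.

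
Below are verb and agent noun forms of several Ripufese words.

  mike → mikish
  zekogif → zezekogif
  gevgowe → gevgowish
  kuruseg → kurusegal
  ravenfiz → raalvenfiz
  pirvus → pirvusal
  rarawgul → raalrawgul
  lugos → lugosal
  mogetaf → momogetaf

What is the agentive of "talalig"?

pirvus and rarawgul both have last vowel 'u' yet inflect differently (pirvusal, raalrawgul), so the last vowel is not what conditions the rule; the final letter is.
"talalig" ends in -g. The one such stem in the data (kuruseg → kurusegal) adds -al, so the same rule applies.
So talalig → talaligal.

talaligal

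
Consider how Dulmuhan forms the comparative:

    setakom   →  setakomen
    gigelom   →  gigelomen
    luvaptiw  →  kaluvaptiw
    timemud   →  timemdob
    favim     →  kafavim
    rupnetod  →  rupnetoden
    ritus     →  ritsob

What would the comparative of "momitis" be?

kamomitis

gigelom and favim both end in -m yet inflect differently (gigelomen, kafavim), so the final letter is not what conditions the rule; the last vowel is.
"momitis" has last vowel 'i'. The stems whose last vowel is 'i' (favim → kafavim, luvaptiw → kaluvaptiw) add the prefix ka-.
The other patterns: stems whose last vowel is 'o' add -en; stems whose last vowel is 'u' delete the last vowel and add -ob.
So momitis → kamomitis.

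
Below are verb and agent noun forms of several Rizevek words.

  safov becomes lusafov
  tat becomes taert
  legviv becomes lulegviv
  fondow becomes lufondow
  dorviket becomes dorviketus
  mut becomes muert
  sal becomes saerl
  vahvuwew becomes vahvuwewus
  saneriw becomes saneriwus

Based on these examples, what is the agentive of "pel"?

"pel" has 1 vowel. The stems with 1 vowel (mut → muert, tat → taert, sal → saerl) insert -er- after the first vowel.
So pel → peerl.

peerl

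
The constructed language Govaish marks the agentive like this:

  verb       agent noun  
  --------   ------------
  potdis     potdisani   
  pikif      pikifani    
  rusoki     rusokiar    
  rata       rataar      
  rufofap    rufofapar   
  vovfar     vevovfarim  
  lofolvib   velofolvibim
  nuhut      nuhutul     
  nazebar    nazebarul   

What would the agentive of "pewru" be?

vovfar and nazebar both end in -r yet inflect differently (vevovfarim, nazebarul), so the final letter is not what conditions the rule; the first letter is.
"pewru" begins with p-. The stems beginning with p- (potdis → potdisani, pikif → pikifani) add -ani.
The other patterns: stems beginning with r- add -ar; stems beginning with l- or v- add ve- … -im around the stem; stems beginning with n- add -ul.
So pewru → pewruani.

pewruani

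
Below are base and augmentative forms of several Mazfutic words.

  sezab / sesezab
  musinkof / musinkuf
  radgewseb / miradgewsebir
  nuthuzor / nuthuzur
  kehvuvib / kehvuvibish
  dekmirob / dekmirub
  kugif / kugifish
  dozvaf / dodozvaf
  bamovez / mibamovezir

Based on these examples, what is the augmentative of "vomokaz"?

vovomokaz

sezab and dekmirob both end in -b yet inflect differently (sesezab, dekmirub), so the final letter is not what conditions the rule; the last vowel is.
"vomokaz" has last vowel 'a'. The stems whose last vowel is 'a' (dozvaf → dodozvaf, sezab → sesezab) repeat the first consonant+vowel as a prefix.
So vomokaz → vovomokaz.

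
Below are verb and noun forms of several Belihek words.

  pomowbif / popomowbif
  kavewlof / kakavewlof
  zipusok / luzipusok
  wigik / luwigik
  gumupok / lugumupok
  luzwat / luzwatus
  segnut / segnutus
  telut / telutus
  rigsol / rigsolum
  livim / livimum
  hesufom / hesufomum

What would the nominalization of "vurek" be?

luvurek

kavewlof and zipusok both have last vowel 'o' yet inflect differently (kakavewlof, luzipusok), so the last vowel is not what conditions the rule; the final letter is.
"vurek" ends in -k. The stems ending in -k (zipusok → luzipusok, wigik → luwigik, gumupok → lugumupok) add the prefix lu-.
The other patterns: stems ending in -f repeat the first consonant+vowel as a prefix; stems ending in -t add -us; stems ending in -l or -m add -um.
So vurek → luvurek.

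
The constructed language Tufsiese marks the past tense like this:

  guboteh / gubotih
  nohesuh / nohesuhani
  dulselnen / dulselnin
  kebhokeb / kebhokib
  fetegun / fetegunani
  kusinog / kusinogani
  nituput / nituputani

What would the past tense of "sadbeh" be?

"sadbeh" has last vowel 'e'. The stems whose last vowel is 'e' (kebhokeb → kebhokib, dulselnen → dulselnin, guboteh → gubotih) change the last vowel to 'i'.
The other pattern: stems whose last vowel is 'o' or 'u' add -ani.
So sadbeh → sadbih.

sadbih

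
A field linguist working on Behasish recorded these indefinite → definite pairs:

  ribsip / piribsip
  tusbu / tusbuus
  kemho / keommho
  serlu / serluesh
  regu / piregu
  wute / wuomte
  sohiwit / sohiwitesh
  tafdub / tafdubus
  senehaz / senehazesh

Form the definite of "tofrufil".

tofrufilus

tusbu and serlu both end in -u yet inflect differently (tusbuus, serluesh), so the final letter is not what conditions the rule; the first letter is.
"tofrufil" begins with t-. The stems beginning with t- (tafdub → tafdubus, tusbu → tusbuus) add -us.
The other patterns: stems beginning with s- add -esh; stems beginning with r- add the prefix pi-; stems beginning with k- or w- insert -om- after the first vowel.
So tofrufil → tofrufilus.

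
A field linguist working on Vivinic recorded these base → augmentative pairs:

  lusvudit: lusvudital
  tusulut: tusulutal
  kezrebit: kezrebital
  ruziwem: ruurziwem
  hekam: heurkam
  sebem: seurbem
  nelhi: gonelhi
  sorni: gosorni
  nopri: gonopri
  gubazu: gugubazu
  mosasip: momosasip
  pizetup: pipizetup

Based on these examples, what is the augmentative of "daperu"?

lusvudit and nelhi both have last vowel 'i' yet inflect differently (lusvudital, gonelhi), so the last vowel is not what conditions the rule; the final letter is.
"daperu" ends in -u. The one such stem in the data (gubazu → gugubazu) repeats the first consonant+vowel as a prefix (as do mosasip, pizetup), so the same rule applies.
The other patterns: stems ending in -t add -al; stems ending in -m insert -ur- after the first vowel; stems ending in -i add the prefix go-.
So daperu → dadaperu.

dadaperu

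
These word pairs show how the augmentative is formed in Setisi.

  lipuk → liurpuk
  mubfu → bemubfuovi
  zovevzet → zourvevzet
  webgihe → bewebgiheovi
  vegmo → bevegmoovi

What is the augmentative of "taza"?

lipuk and mubfu both have last vowel 'u' yet inflect differently (liurpuk, bemubfuovi), so the last vowel is not what conditions the rule; whether the stem ends in a vowel or a consonant is.
"taza" ends in a vowel. The stems ending in a vowel (vegmo → bevegmoovi, mubfu → bemubfuovi, webgihe → bewebgiheovi) add be- … -ovi around the stem.
The other pattern: stems ending in a consonant insert -ur- after the first vowel.
So taza → betazaovi.

betazaovi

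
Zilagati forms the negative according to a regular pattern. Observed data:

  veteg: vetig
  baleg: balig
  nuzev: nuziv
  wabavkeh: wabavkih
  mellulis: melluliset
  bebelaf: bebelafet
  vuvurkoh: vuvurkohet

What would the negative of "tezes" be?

wabavkeh and vuvurkoh both end in -h yet inflect differently (wabavkih, vuvurkohet), so the final letter is not what conditions the rule; the last vowel is.
"tezes" has last vowel 'e'. The stems whose last vowel is 'e' (veteg → vetig, baleg → balig, nuzev → nuziv) change the last vowel to 'i'.
So tezes → tezis.

tezis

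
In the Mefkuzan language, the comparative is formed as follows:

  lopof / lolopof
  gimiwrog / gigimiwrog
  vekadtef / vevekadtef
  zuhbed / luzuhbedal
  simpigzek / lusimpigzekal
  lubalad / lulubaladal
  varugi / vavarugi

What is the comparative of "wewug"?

simpigzek and vekadtef both have last vowel 'e' yet inflect differently (lusimpigzekal, vevekadtef), so the last vowel is not what conditions the rule; the final letter is.
"wewug" ends in -g. The one such stem in the data (gimiwrog → gigimiwrog) repeats the first consonant+vowel as a prefix (as do varugi, lopof), so the same rule applies.
So wewug → wewewug.

wewewug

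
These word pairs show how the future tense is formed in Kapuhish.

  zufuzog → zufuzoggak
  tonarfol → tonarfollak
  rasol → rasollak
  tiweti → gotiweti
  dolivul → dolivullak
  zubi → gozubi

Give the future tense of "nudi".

gonudi

tiweti and tonarfol both begin with t- yet inflect differently (gotiweti, tonarfollak), so the first letter is not what conditions the rule; whether the stem ends in a vowel or a consonant is.
"nudi" ends in a vowel. The stems ending in a vowel (zubi → gozubi, tiweti → gotiweti) add the prefix go-.
The other pattern: stems ending in a consonant double the final consonant and add -ak.
So nudi → gonudi.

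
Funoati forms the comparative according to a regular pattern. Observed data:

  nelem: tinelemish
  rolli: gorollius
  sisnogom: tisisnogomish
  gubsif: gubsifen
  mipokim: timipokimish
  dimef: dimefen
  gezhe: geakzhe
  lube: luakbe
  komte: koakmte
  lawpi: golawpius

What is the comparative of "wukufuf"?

wukufufen

lube and dimef both have last vowel 'e' yet inflect differently (luakbe, dimefen), so the last vowel is not what conditions the rule; the final letter is.
"wukufuf" ends in -f. The stems ending in -f (dimef → dimefen, gubsif → gubsifen) add -en.
The other patterns: stems ending in -e insert -ak- after the first vowel; stems ending in -m add ti- … -ish around the stem; stems ending in -i add go- … -us around the stem.
So wukufuf → wukufufen.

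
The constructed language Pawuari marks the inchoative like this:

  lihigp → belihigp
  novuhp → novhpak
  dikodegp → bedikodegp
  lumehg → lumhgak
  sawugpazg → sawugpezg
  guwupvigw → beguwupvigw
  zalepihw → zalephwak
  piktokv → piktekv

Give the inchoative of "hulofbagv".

dikodegp and novuhp both end in -p yet inflect differently (bedikodegp, novhpak), so the final letter is not what conditions the rule; the second-to-last letter is.
"hulofbagv" has second-to-last letter 'g'. The stems whose second-to-last letter is 'g' (dikodegp → bedikodegp, lihigp → belihigp, guwupvigw → beguwupvigw) add the prefix be-.
So hulofbagv → behulofbagv.

behulofbagv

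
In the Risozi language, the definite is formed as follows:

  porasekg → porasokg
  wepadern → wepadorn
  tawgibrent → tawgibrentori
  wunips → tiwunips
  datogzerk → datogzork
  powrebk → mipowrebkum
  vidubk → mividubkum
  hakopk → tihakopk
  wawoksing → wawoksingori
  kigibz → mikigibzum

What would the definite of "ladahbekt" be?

ladahbokt

hakopk and powrebk both end in -k yet inflect differently (tihakopk, mipowrebkum), so the final letter is not what conditions the rule; the second-to-last letter is.
"ladahbekt" has second-to-last letter 'k'. The one such stem in the data (porasekg → porasokg) changes the last vowel to 'o' (as do datogzerk, wepadern), so the same rule applies.
The other patterns: stems whose second-to-last letter is 'p' add the prefix ti-; stems whose second-to-last letter is 'n' add -ori; stems whose second-to-last letter is 'b' add mi- … -um around the stem.
So ladahbekt → ladahbokt.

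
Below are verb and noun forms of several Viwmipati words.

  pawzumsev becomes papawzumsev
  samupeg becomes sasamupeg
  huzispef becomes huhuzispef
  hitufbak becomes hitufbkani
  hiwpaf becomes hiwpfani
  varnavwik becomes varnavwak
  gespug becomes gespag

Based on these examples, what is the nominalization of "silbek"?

huzispef and hiwpaf both end in -f yet inflect differently (huhuzispef, hiwpfani), so the final letter is not what conditions the rule; the last vowel is.
"silbek" has last vowel 'e'. The stems whose last vowel is 'e' (pawzumsev → papawzumsev, samupeg → sasamupeg, huzispef → huhuzispef) repeat the first consonant+vowel as a prefix.
The other patterns: stems whose last vowel is 'a' delete the last vowel and add -ani; stems whose last vowel is 'i' or 'u' change the last vowel to 'a'.
So silbek → sisilbek.

sisilbek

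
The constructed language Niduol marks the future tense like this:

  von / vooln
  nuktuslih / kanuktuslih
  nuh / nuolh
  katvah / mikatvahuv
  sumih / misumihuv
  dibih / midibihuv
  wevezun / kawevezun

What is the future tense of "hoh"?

hoolh

nuh and katvah both end in -h yet inflect differently (nuolh, mikatvahuv), so the final letter is not what conditions the rule; the number of vowels is.
"hoh" has 1 vowel. The stems with 1 vowel (nuh → nuolh, von → vooln) insert -ol- after the first vowel.
So hoh → hoolh.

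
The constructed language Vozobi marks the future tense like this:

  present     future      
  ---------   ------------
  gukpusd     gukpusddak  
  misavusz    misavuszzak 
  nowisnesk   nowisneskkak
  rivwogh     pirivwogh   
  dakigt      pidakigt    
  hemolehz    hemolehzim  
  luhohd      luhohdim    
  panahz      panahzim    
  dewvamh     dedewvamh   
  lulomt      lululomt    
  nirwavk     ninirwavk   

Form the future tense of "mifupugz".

pimifupugz

misavusz and hemolehz both end in -z yet inflect differently (misavuszzak, hemolehzim), so the final letter is not what conditions the rule; the second-to-last letter is.
"mifupugz" has second-to-last letter 'g'. The stems whose second-to-last letter is 'g' (rivwogh → pirivwogh, dakigt → pidakigt) add the prefix pi-.
So mifupugz → pimifupugz.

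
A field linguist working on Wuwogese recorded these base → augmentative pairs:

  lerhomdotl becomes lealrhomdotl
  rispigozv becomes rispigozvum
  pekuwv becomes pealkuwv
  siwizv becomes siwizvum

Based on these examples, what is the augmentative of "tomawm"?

toalmawm

pekuwv and siwizv both end in -v yet inflect differently (pealkuwv, siwizvum), so the final letter is not what conditions the rule; the second-to-last letter is.
"tomawm" has second-to-last letter 'w'. The one such stem in the data (pekuwv → pealkuwv) inserts -al- after the first vowel (as does lerhomdotl), so the same rule applies.
So tomawm → toalmawm.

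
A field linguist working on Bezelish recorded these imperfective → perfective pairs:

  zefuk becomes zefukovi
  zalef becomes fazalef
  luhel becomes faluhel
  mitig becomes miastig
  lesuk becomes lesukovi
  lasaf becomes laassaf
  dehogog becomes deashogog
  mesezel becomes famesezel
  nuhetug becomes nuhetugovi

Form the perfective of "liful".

lifulovi

"liful" has last vowel 'u'. The stems whose last vowel is 'u' (zefuk → zefukovi, lesuk → lesukovi, nuhetug → nuhetugovi) add -ovi.
The other patterns: stems whose last vowel is 'e' add the prefix fa-; stems whose last vowel is 'a', 'i' or 'o' insert -as- after the first vowel.
So liful → lifulovi.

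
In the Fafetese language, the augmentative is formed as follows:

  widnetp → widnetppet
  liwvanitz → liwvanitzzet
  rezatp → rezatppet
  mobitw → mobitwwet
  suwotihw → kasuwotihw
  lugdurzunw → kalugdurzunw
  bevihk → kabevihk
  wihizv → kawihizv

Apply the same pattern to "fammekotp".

fammekotppet

mobitw and suwotihw both end in -w yet inflect differently (mobitwwet, kasuwotihw), so the final letter is not what conditions the rule; the second-to-last letter is.
"fammekotp" has second-to-last letter 't'. The stems whose second-to-last letter is 't' (widnetp → widnetppet, liwvanitz → liwvanitzzet, rezatp → rezatppet) double the final consonant and add -et.
The other pattern: stems whose second-to-last letter is 'h', 'n' or 'z' add the prefix ka-.
So fammekotp → fammekotppet.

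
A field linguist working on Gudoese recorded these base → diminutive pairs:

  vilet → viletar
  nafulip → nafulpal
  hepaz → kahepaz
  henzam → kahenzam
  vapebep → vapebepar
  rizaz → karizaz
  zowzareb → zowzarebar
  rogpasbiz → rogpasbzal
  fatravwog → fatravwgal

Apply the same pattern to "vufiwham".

vapebep and nafulip both end in -p yet inflect differently (vapebepar, nafulpal), so the final letter is not what conditions the rule; the last vowel is.
"vufiwham" has last vowel 'a'. The stems whose last vowel is 'a' (henzam → kahenzam, hepaz → kahepaz, rizaz → karizaz) add the prefix ka-.
The other patterns: stems whose last vowel is 'e' add -ar; stems whose last vowel is 'i' or 'o' delete the last vowel and add -al.
So vufiwham → kavufiwham.

kavufiwham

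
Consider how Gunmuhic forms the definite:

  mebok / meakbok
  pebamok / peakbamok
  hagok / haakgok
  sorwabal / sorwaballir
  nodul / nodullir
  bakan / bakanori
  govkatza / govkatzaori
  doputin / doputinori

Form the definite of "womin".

wominori

"womin" ends in -n. The stems ending in -n (bakan → bakanori, doputin → doputinori) add -ori.
The other patterns: stems ending in -k insert -ak- after the first vowel; stems ending in -l double the final consonant and add -ir.
So womin → wominori.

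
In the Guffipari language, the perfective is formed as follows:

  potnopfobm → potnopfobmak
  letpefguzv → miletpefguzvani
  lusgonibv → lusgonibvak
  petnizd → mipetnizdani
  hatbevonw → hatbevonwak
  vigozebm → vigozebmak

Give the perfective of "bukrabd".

letpefguzv and lusgonibv both end in -v yet inflect differently (miletpefguzvani, lusgonibvak), so the final letter is not what conditions the rule; the second-to-last letter is.
"bukrabd" has second-to-last letter 'b'. The stems whose second-to-last letter is 'b' (potnopfobm → potnopfobmak, vigozebm → vigozebmak, lusgonibv → lusgonibvak) add -ak.
The other pattern: stems whose second-to-last letter is 'z' add mi- … -ani around the stem.
So bukrabd → bukrabdak.

bukrabdak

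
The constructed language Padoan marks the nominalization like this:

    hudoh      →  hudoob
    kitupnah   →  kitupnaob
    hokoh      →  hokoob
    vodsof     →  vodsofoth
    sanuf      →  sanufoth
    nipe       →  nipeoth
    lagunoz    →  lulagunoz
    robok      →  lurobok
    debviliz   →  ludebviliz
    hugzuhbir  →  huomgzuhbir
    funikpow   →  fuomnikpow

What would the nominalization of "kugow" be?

kuomgow

hudoh and vodsof both have last vowel 'o' yet inflect differently (hudoob, vodsofoth), so the last vowel is not what conditions the rule; the final letter is.
"kugow" ends in -w. The one such stem in the data (funikpow → fuomnikpow) inserts -om- after the first vowel (as does hugzuhbir), so the same rule applies.
So kugow → kuomgow.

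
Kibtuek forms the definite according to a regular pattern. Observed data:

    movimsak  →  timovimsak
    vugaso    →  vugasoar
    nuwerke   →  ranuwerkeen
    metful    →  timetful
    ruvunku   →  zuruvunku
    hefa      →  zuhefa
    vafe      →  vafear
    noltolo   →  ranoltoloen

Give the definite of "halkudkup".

zuhalkudkup

nuwerke and vafe both end in -e yet inflect differently (ranuwerkeen, vafear), so the final letter is not what conditions the rule; the first letter is.
"halkudkup" begins with h-. The one such stem in the data (hefa → zuhefa) adds the prefix zu-, so the same rule applies.
So halkudkup → zuhalkudkup.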